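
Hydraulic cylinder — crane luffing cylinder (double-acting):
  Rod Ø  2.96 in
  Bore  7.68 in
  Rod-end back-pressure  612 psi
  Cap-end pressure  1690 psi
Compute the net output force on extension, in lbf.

Cap-side area A_cap = π/4 × (7.68 in)² = 46.32 in^2
Rod-side annular area A_ann = π/4 × (7.68² − 2.96²) = 39.44 in^2
Net thrust = P_cap·A_cap − P_rod·A_ann = 78290 lbf − 24140 lbf

F ≈ 54100 lbf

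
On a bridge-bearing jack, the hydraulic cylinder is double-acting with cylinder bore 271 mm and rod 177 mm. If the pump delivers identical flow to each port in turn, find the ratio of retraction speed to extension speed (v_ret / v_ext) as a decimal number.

Cap-side area A_cap = π/4 × (271 mm)² = 57680 mm^2
Rod-side annular area A_ann = π/4 × (271² − 177²) = 33070 mm^2
For equal Q, v ∝ 1/A, so v_ret/v_ext = A_cap/A_ann.

v_ret/v_ext ≈ 1.74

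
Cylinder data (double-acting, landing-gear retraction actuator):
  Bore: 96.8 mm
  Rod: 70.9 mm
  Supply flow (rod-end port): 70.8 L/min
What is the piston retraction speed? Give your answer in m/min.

Rod-side annular area A_ann = π/4 × (96.8² − 70.9²) = 3411 mm^2
Flow into the rod-end port fills the annular volume.
v = Q / A

v ≈ 20.8 m/min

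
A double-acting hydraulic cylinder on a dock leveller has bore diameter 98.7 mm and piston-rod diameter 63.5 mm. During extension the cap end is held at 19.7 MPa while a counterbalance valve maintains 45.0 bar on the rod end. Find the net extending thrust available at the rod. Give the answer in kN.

Cap-side area A_cap = π/4 × (98.7 mm)² = 7651 mm^2
Rod-side annular area A_ann = π/4 × (98.7² − 63.5²) = 4484 mm^2
Net thrust = P_cap·A_cap − P_rod·A_ann = 150.7 kN − 20.18 kN

F ≈ 131 kN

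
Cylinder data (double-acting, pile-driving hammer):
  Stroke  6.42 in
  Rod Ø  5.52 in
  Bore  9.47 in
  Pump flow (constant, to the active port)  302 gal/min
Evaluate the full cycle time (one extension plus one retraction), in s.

t ≈ 0.646 s

Cap-side area A_cap = π/4 × (9.47 in)² = 70.44 in^2
Rod-side annular area A_ann = π/4 × (9.47² − 5.52²) = 46.50 in^2
t_ext = A_cap·L/Q = 0.3889 s
t_ret = A_ann·L/Q = 0.2568 s
t_cycle = t_ext + t_ret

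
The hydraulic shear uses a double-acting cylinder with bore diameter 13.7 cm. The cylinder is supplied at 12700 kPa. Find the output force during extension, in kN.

Cap-side area A_cap = π/4 × (13.7 cm)² = 147.4 cm^2
F = P × A_cap = 12700 kPa × A_cap

F ≈ 187 kN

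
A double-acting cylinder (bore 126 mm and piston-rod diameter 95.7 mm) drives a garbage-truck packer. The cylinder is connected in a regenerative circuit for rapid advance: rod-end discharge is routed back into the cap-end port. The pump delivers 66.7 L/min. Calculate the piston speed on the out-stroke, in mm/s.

v ≈ 155 mm/s

In regeneration the rod-end outflow joins the pump flow into the cap end, so the net volume the pump must supply per unit advance equals the rod cross-section area.
Rod cross-section A_rod = π/4 × (95.7 mm)² = 7193 mm^2
v = Q_pump / A_rod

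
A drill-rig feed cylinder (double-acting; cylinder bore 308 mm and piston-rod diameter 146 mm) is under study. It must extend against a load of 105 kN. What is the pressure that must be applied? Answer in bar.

P ≈ 14.1 bar

Cap-side area A_cap = π/4 × (308 mm)² = 74510 mm^2
P = F / A = 105 kN / A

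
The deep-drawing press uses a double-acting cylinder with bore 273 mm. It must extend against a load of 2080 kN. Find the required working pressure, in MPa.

P ≈ 35.5 MPa

Cap-side area A_cap = π/4 × (273 mm)² = 58530 mm^2
P = F / A = 2080 kN / A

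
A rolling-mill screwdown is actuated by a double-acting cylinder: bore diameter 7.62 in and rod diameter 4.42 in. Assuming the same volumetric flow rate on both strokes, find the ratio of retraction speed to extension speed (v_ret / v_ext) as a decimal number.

Cap-side area A_cap = π/4 × (7.62 in)² = 45.60 in^2
Rod-side annular area A_ann = π/4 × (7.62² − 4.42²) = 30.26 in^2
For equal Q, v ∝ 1/A, so v_ret/v_ext = A_cap/A_ann.

v_ret/v_ext ≈ 1.51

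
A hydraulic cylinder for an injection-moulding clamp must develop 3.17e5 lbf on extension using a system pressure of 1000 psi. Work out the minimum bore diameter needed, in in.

Extension force acts on the full piston face: F = P × (π/4)D².
D = √(4F / (πP)) = √(4 × 3.17e5 lbf / (π × 1000 psi))

D ≈ 20.1 in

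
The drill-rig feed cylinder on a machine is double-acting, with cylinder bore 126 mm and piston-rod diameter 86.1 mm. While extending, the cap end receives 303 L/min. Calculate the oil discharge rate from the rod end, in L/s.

Cap-side area A_cap = π/4 × (126 mm)² = 12470 mm^2
Rod-side annular area A_ann = π/4 × (126² − 86.1²) = 6647 mm^2
Piston speed v = Q_in/A_cap; rod-end outflow Q_out = v × A_ann = Q_in × A_ann/A_cap.

Q_out ≈ 2.69 L/s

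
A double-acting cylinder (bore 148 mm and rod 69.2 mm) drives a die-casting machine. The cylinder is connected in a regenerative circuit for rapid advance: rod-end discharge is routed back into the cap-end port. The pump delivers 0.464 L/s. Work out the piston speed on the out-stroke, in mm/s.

In regeneration the rod-end outflow joins the pump flow into the cap end, so the net volume the pump must supply per unit advance equals the rod cross-section area.
Rod cross-section A_rod = π/4 × (69.2 mm)² = 3761 mm^2
v = Q_pump / A_rod

v ≈ 123 mm/s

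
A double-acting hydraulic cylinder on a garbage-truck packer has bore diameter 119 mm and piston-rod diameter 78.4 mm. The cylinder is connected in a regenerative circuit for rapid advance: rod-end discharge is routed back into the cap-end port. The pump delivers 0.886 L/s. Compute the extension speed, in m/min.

In regeneration the rod-end outflow joins the pump flow into the cap end, so the net volume the pump must supply per unit advance equals the rod cross-section area.
Rod cross-section A_rod = π/4 × (78.4 mm)² = 4827 mm^2
v = Q_pump / A_rod

v ≈ 11.0 m/min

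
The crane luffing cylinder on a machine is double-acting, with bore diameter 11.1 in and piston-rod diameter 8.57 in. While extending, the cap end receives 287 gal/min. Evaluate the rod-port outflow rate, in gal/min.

Cap-side area A_cap = π/4 × (11.1 in)² = 96.77 in^2
Rod-side annular area A_ann = π/4 × (11.1² − 8.57²) = 39.09 in^2
Piston speed v = Q_in/A_cap; rod-end outflow Q_out = v × A_ann = Q_in × A_ann/A_cap.

Q_out ≈ 116 gal/min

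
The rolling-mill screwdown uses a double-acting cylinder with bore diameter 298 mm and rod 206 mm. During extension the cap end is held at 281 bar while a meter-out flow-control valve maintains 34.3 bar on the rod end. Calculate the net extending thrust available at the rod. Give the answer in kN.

Cap-side area A_cap = π/4 × (298 mm)² = 69750 mm^2
Rod-side annular area A_ann = π/4 × (298² − 206²) = 36420 mm^2
Net thrust = P_cap·A_cap − P_rod·A_ann = 1960 kN − 124.9 kN

F ≈ 1830 kN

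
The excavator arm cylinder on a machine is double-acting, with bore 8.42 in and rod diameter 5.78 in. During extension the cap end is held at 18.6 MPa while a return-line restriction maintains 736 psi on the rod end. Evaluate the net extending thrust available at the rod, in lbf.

Cap-side area A_cap = π/4 × (8.42 in)² = 55.68 in^2
Rod-side annular area A_ann = π/4 × (8.42² − 5.78²) = 29.44 in^2
Net thrust = P_cap·A_cap − P_rod·A_ann = 1.502e5 lbf − 21670 lbf

F ≈ 1.29e5 lbf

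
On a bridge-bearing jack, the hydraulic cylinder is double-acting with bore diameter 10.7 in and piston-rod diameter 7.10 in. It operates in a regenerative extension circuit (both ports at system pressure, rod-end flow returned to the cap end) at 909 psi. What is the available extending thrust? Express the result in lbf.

With equal pressure on both faces, forces on the annular region cancel; the net push is pressure × rod cross-section.
Rod cross-section A_rod = π/4 × (7.10 in)² = 39.59 in^2
F = P × A_rod

F ≈ 36000 lbf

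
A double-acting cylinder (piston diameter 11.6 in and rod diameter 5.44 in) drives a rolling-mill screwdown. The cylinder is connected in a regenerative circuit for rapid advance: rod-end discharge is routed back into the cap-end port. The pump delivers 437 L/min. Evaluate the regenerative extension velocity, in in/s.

v ≈ 19.1 in/s

In regeneration the rod-end outflow joins the pump flow into the cap end, so the net volume the pump must supply per unit advance equals the rod cross-section area.
Rod cross-section A_rod = π/4 × (5.44 in)² = 23.24 in^2
v = Q_pump / A_rod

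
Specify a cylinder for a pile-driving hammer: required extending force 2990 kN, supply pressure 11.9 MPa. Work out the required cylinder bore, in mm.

D ≈ 566 mm

Extension force acts on the full piston face: F = P × (π/4)D².
D = √(4F / (πP)) = √(4 × 2990 kN / (π × 11.9 MPa))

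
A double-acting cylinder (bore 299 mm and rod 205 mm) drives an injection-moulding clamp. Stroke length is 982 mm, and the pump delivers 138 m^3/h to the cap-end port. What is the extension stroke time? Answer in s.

t ≈ 1.80 s

Cap-side area A_cap = π/4 × (299 mm)² = 70220 mm^2
Swept volume V = A × L; t = V / Q = A·L / Q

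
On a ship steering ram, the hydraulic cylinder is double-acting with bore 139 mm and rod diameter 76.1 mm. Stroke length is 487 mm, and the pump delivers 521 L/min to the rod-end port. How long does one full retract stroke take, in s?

Rod-side annular area A_ann = π/4 × (139² − 76.1²) = 10630 mm^2
Swept volume V = A × L; t = V / Q = A·L / Q

t ≈ 0.596 s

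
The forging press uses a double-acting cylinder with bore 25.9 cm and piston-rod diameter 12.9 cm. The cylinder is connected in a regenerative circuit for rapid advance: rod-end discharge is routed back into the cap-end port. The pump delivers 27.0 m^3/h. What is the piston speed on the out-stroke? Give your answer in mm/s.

v ≈ 574 mm/s

In regeneration the rod-end outflow joins the pump flow into the cap end, so the net volume the pump must supply per unit advance equals the rod cross-section area.
Rod cross-section A_rod = π/4 × (12.9 cm)² = 130.7 cm^2
v = Q_pump / A_rod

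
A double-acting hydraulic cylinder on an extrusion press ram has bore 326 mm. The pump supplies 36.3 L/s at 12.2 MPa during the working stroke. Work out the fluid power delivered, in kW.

W ≈ 443 kW

Hydraulic power = P × Q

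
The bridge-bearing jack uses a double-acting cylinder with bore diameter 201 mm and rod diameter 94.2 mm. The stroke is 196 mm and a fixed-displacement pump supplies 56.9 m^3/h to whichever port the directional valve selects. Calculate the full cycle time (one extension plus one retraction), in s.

t ≈ 0.701 s

Cap-side area A_cap = π/4 × (201 mm)² = 31730 mm^2
Rod-side annular area A_ann = π/4 × (201² − 94.2²) = 24760 mm^2
t_ext = A_cap·L/Q = 0.3935 s
t_ret = A_ann·L/Q = 0.3071 s
t_cycle = t_ext + t_ret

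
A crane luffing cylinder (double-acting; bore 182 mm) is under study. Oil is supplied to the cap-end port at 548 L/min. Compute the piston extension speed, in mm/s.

v ≈ 351 mm/s

Cap-side area A_cap = π/4 × (182 mm)² = 26020 mm^2
v = Q / A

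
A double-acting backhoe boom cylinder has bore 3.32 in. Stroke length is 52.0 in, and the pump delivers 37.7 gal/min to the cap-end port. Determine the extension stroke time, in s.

t ≈ 3.10 s

Cap-side area A_cap = π/4 × (3.32 in)² = 8.657 in^2
Swept volume V = A × L; t = V / Q = A·L / Q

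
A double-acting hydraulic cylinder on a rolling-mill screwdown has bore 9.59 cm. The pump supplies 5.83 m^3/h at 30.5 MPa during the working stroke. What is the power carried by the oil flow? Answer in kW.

Hydraulic power = P × Q

W ≈ 49.4 kW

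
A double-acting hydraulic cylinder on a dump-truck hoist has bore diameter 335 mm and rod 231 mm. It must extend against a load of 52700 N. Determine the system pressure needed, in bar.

Cap-side area A_cap = π/4 × (335 mm)² = 88140 mm^2
P = F / A = 52700 N / A

P ≈ 5.98 bar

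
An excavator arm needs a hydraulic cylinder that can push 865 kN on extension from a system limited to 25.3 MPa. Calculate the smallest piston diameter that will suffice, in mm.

Extension force acts on the full piston face: F = P × (π/4)D².
D = √(4F / (πP)) = √(4 × 865 kN / (π × 25.3 MPa))

D ≈ 209 mm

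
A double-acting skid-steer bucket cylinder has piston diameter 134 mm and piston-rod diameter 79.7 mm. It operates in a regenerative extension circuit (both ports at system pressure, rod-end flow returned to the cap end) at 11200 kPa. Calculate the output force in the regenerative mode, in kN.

F ≈ 55.9 kN

With equal pressure on both faces, forces on the annular region cancel; the net push is pressure × rod cross-section.
Rod cross-section A_rod = π/4 × (79.7 mm)² = 4989 mm^2
F = P × A_rod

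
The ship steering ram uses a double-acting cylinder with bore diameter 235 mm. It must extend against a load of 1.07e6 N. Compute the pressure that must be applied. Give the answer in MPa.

Cap-side area A_cap = π/4 × (235 mm)² = 43370 mm^2
P = F / A = 1.07e6 N / A

P ≈ 24.7 MPa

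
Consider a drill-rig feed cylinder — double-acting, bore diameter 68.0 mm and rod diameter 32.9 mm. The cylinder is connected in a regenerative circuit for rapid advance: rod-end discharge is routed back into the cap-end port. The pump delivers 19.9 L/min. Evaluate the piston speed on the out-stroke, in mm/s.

In regeneration the rod-end outflow joins the pump flow into the cap end, so the net volume the pump must supply per unit advance equals the rod cross-section area.
Rod cross-section A_rod = π/4 × (32.9 mm)² = 850.1 mm^2
v = Q_pump / A_rod

v ≈ 390 mm/s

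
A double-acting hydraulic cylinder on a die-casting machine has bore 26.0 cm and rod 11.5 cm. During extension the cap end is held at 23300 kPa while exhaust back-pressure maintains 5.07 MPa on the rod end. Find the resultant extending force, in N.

F ≈ 1.02e6 N

Cap-side area A_cap = π/4 × (26.0 cm)² = 530.9 cm^2
Rod-side annular area A_ann = π/4 × (26.0² − 11.5²) = 427.1 cm^2
Net thrust = P_cap·A_cap − P_rod·A_ann = 1.237e6 N − 2.165e5 N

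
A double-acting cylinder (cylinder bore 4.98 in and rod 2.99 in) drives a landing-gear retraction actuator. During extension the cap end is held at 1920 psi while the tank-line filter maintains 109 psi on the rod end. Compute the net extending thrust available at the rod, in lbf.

F ≈ 36000 lbf

Cap-side area A_cap = π/4 × (4.98 in)² = 19.48 in^2
Rod-side annular area A_ann = π/4 × (4.98² − 2.99²) = 12.46 in^2
Net thrust = P_cap·A_cap − P_rod·A_ann = 37400 lbf − 1358 lbf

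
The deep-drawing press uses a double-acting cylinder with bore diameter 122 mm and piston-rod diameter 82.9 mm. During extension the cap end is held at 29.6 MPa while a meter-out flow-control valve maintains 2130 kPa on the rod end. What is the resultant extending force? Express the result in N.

F ≈ 3.33e5 N

Cap-side area A_cap = π/4 × (122 mm)² = 11690 mm^2
Rod-side annular area A_ann = π/4 × (122² − 82.9²) = 6292 mm^2
Net thrust = P_cap·A_cap − P_rod·A_ann = 3.460e5 N − 13400 N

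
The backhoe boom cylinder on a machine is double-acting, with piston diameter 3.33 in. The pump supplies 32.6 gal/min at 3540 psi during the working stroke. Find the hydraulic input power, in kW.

W ≈ 50.2 kW

Hydraulic power = P × Q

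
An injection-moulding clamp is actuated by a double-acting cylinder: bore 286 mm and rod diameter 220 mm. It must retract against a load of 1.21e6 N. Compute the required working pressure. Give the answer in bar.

P ≈ 461 bar

Rod-side annular area A_ann = π/4 × (286² − 220²) = 26230 mm^2
Retraction: pressure acts on the annular area.
P = F / A = 1.21e6 N / A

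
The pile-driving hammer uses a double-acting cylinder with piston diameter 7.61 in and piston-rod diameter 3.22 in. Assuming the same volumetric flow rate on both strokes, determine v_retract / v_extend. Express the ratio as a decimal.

v_ret/v_ext ≈ 1.22

Cap-side area A_cap = π/4 × (7.61 in)² = 45.48 in^2
Rod-side annular area A_ann = π/4 × (7.61² − 3.22²) = 37.34 in^2
For equal Q, v ∝ 1/A, so v_ret/v_ext = A_cap/A_ann.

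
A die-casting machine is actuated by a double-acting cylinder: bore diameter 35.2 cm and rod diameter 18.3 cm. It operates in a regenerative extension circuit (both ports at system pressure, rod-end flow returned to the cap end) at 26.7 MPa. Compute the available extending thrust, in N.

With equal pressure on both faces, forces on the annular region cancel; the net push is pressure × rod cross-section.
Rod cross-section A_rod = π/4 × (18.3 cm)² = 263.0 cm^2
F = P × A_rod

F ≈ 7.02e5 N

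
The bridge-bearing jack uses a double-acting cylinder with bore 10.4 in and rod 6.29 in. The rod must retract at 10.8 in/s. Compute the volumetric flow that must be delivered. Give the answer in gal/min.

Rod-side annular area A_ann = π/4 × (10.4² − 6.29²) = 53.88 in^2
Q = A × v

Q ≈ 151 gal/min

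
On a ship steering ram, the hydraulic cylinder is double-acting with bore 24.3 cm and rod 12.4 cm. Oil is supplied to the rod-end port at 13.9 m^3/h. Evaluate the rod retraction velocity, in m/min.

Rod-side annular area A_ann = π/4 × (24.3² − 12.4²) = 343.0 cm^2
Flow into the rod-end port fills the annular volume.
v = Q / A

v ≈ 6.75 m/min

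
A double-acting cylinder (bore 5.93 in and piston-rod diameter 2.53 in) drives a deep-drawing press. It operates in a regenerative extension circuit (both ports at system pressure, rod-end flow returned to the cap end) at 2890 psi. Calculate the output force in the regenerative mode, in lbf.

F ≈ 14500 lbf

With equal pressure on both faces, forces on the annular region cancel; the net push is pressure × rod cross-section.
Rod cross-section A_rod = π/4 × (2.53 in)² = 5.027 in^2
F = P × A_rod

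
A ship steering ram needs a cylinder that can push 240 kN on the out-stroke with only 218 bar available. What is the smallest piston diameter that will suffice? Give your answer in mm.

Extension force acts on the full piston face: F = P × (π/4)D².
D = √(4F / (πP)) = √(4 × 240 kN / (π × 218 bar))

D ≈ 118 mm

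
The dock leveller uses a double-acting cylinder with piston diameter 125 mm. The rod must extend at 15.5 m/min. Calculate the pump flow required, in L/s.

Cap-side area A_cap = π/4 × (125 mm)² = 12270 mm^2
Q = A × v

Q ≈ 3.17 L/s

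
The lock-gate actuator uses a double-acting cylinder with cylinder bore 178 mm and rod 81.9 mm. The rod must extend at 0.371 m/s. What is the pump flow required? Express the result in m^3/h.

Q ≈ 33.2 m^3/h

Cap-side area A_cap = π/4 × (178 mm)² = 24880 mm^2
Q = A × v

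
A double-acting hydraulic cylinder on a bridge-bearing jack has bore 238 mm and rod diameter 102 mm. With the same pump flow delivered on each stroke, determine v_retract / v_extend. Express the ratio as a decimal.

Cap-side area A_cap = π/4 × (238 mm)² = 44490 mm^2
Rod-side annular area A_ann = π/4 × (238² − 102²) = 36320 mm^2
For equal Q, v ∝ 1/A, so v_ret/v_ext = A_cap/A_ann.

v_ret/v_ext ≈ 1.22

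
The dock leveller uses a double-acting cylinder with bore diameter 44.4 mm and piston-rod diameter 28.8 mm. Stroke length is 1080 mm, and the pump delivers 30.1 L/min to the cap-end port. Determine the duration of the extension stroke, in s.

t ≈ 3.33 s

Cap-side area A_cap = π/4 × (44.4 mm)² = 1548 mm^2
Swept volume V = A × L; t = V / Q = A·L / Q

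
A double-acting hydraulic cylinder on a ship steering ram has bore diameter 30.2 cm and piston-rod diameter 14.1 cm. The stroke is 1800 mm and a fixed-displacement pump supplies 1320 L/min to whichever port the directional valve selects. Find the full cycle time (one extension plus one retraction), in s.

t ≈ 10.4 s

Cap-side area A_cap = π/4 × (30.2 cm)² = 716.3 cm^2
Rod-side annular area A_ann = π/4 × (30.2² − 14.1²) = 560.2 cm^2
t_ext = A_cap·L/Q = 5.861 s
t_ret = A_ann·L/Q = 4.583 s
t_cycle = t_ext + t_ret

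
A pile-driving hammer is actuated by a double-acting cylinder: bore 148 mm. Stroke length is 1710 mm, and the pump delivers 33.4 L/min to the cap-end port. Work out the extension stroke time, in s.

t ≈ 52.8 s

Cap-side area A_cap = π/4 × (148 mm)² = 17200 mm^2
Swept volume V = A × L; t = V / Q = A·L / Q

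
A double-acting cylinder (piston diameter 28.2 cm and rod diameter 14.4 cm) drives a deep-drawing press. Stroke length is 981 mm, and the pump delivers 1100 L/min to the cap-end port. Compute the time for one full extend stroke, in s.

Cap-side area A_cap = π/4 × (28.2 cm)² = 624.6 cm^2
Swept volume V = A × L; t = V / Q = A·L / Q

t ≈ 3.34 s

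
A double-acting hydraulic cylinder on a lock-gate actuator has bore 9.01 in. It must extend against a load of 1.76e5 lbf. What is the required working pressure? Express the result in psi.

P ≈ 2760 psi

Cap-side area A_cap = π/4 × (9.01 in)² = 63.76 in^2
P = F / A = 1.76e5 lbf / A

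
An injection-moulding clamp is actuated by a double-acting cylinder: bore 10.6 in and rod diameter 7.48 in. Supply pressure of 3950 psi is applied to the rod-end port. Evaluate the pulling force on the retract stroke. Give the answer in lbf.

Rod-side annular area A_ann = π/4 × (10.6² − 7.48²) = 44.30 in^2
On retraction the pressure acts on the annular area (bore minus rod).
F = P × A_ann

F ≈ 1.75e5 lbf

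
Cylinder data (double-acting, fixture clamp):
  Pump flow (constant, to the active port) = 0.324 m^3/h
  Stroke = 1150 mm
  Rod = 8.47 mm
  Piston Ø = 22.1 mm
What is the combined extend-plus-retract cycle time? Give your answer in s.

t ≈ 9.08 s

Cap-side area A_cap = π/4 × (22.1 mm)² = 383.6 mm^2
Rod-side annular area A_ann = π/4 × (22.1² − 8.47²) = 327.3 mm^2
t_ext = A_cap·L/Q = 4.902 s
t_ret = A_ann·L/Q = 4.182 s
t_cycle = t_ext + t_ret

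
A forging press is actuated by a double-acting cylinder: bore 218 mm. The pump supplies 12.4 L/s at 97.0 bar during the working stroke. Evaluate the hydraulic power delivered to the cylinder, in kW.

W ≈ 120 kW

Hydraulic power = P × Q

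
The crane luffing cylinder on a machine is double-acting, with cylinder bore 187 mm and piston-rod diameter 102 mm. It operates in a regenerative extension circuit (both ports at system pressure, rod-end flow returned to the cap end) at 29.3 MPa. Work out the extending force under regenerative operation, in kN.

F ≈ 239 kN

With equal pressure on both faces, forces on the annular region cancel; the net push is pressure × rod cross-section.
Rod cross-section A_rod = π/4 × (102 mm)² = 8171 mm^2
F = P × A_rod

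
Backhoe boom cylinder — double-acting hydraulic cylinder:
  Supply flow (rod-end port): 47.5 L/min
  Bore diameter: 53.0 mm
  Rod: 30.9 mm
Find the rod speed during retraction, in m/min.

Rod-side annular area A_ann = π/4 × (53.0² − 30.9²) = 1456 mm^2
Flow into the rod-end port fills the annular volume.
v = Q / A

v ≈ 32.6 m/min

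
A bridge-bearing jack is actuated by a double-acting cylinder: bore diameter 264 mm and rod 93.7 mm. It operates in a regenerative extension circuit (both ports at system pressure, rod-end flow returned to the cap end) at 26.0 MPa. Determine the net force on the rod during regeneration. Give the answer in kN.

F ≈ 179 kN

With equal pressure on both faces, forces on the annular region cancel; the net push is pressure × rod cross-section.
Rod cross-section A_rod = π/4 × (93.7 mm)² = 6896 mm^2
F = P × A_rod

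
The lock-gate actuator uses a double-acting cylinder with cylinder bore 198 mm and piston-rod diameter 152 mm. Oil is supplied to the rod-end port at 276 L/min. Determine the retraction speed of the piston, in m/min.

Rod-side annular area A_ann = π/4 × (198² − 152²) = 12640 mm^2
Flow into the rod-end port fills the annular volume.
v = Q / A

v ≈ 21.8 m/min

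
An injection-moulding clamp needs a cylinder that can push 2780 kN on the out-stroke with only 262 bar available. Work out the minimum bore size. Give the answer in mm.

D ≈ 368 mm

Extension force acts on the full piston face: F = P × (π/4)D².
D = √(4F / (πP)) = √(4 × 2780 kN / (π × 262 bar))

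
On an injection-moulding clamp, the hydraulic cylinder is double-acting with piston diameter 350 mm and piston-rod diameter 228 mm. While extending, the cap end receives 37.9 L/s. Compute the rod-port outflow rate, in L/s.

Cap-side area A_cap = π/4 × (350 mm)² = 96210 mm^2
Rod-side annular area A_ann = π/4 × (350² − 228²) = 55380 mm^2
Piston speed v = Q_in/A_cap; rod-end outflow Q_out = v × A_ann = Q_in × A_ann/A_cap.

Q_out ≈ 21.8 L/s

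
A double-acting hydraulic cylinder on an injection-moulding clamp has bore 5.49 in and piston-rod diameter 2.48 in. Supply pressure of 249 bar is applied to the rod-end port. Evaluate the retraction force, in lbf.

F ≈ 68000 lbf

Rod-side annular area A_ann = π/4 × (5.49² − 2.48²) = 18.84 in^2
On retraction the pressure acts on the annular area (bore minus rod).
F = P × A_ann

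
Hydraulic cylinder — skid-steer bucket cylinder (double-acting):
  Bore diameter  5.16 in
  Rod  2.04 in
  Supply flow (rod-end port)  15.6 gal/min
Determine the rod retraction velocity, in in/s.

v ≈ 3.40 in/s

Rod-side annular area A_ann = π/4 × (5.16² − 2.04²) = 17.64 in^2
Flow into the rod-end port fills the annular volume.
v = Q / A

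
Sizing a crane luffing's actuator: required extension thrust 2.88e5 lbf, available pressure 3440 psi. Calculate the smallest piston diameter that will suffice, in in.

Extension force acts on the full piston face: F = P × (π/4)D².
D = √(4F / (πP)) = √(4 × 2.88e5 lbf / (π × 3440 psi))

D ≈ 10.3 in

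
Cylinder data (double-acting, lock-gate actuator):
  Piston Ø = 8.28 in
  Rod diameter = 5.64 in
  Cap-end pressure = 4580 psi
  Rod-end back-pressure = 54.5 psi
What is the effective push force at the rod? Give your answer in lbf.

F ≈ 2.45e5 lbf

Cap-side area A_cap = π/4 × (8.28 in)² = 53.85 in^2
Rod-side annular area A_ann = π/4 × (8.28² − 5.64²) = 28.86 in^2
Net thrust = P_cap·A_cap − P_rod·A_ann = 2.466e5 lbf − 1573 lbf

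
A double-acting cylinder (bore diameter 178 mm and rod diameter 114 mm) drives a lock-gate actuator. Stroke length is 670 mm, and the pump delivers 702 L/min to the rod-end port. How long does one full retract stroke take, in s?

Rod-side annular area A_ann = π/4 × (178² − 114²) = 14680 mm^2
Swept volume V = A × L; t = V / Q = A·L / Q

t ≈ 0.841 s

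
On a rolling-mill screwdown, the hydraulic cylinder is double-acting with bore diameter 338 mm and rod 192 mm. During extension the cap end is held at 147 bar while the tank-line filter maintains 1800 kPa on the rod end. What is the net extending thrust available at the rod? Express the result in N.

F ≈ 1.21e6 N

Cap-side area A_cap = π/4 × (338 mm)² = 89730 mm^2
Rod-side annular area A_ann = π/4 × (338² − 192²) = 60770 mm^2
Net thrust = P_cap·A_cap − P_rod·A_ann = 1.319e6 N − 1.094e5 N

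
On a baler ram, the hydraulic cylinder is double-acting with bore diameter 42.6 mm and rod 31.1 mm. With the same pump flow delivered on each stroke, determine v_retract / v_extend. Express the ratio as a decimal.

v_ret/v_ext ≈ 2.14

Cap-side area A_cap = π/4 × (42.6 mm)² = 1425 mm^2
Rod-side annular area A_ann = π/4 × (42.6² − 31.1²) = 665.7 mm^2
For equal Q, v ∝ 1/A, so v_ret/v_ext = A_cap/A_ann.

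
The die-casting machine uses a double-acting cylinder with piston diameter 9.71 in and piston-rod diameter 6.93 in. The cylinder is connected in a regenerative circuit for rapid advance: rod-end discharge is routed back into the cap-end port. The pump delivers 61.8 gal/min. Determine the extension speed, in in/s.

In regeneration the rod-end outflow joins the pump flow into the cap end, so the net volume the pump must supply per unit advance equals the rod cross-section area.
Rod cross-section A_rod = π/4 × (6.93 in)² = 37.72 in^2
v = Q_pump / A_rod

v ≈ 6.31 in/s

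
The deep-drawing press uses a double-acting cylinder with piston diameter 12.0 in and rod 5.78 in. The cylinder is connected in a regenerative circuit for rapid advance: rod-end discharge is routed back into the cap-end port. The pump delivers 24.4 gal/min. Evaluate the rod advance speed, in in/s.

v ≈ 3.58 in/s

In regeneration the rod-end outflow joins the pump flow into the cap end, so the net volume the pump must supply per unit advance equals the rod cross-section area.
Rod cross-section A_rod = π/4 × (5.78 in)² = 26.24 in^2
v = Q_pump / A_rod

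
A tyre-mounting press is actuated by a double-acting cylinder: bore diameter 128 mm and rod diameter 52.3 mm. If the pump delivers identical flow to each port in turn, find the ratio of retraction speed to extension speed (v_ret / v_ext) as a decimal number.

Cap-side area A_cap = π/4 × (128 mm)² = 12870 mm^2
Rod-side annular area A_ann = π/4 × (128² − 52.3²) = 10720 mm^2
For equal Q, v ∝ 1/A, so v_ret/v_ext = A_cap/A_ann.

v_ret/v_ext ≈ 1.20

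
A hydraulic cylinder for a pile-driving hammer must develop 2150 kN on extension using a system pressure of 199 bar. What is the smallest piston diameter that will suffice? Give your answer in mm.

Extension force acts on the full piston face: F = P × (π/4)D².
D = √(4F / (πP)) = √(4 × 2150 kN / (π × 199 bar))

D ≈ 371 mm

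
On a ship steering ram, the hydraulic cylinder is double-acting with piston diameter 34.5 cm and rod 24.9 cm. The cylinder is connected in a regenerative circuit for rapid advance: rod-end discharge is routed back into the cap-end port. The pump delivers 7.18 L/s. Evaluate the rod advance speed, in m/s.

v ≈ 0.147 m/s

In regeneration the rod-end outflow joins the pump flow into the cap end, so the net volume the pump must supply per unit advance equals the rod cross-section area.
Rod cross-section A_rod = π/4 × (24.9 cm)² = 487.0 cm^2
v = Q_pump / A_rod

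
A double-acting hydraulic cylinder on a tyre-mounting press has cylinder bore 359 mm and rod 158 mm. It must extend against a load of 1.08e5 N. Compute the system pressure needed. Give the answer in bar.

P ≈ 10.7 bar

Cap-side area A_cap = π/4 × (359 mm)² = 1.012e5 mm^2
P = F / A = 1.08e5 N / A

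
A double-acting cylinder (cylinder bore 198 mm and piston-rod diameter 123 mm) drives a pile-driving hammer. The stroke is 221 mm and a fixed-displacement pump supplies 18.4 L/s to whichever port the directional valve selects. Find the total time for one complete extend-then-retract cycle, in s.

t ≈ 0.597 s

Cap-side area A_cap = π/4 × (198 mm)² = 30790 mm^2
Rod-side annular area A_ann = π/4 × (198² − 123²) = 18910 mm^2
t_ext = A_cap·L/Q = 0.3698 s
t_ret = A_ann·L/Q = 0.2271 s
t_cycle = t_ext + t_ret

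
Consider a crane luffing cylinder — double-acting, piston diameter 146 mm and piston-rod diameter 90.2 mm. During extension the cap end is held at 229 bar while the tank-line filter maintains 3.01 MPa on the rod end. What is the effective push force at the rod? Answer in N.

Cap-side area A_cap = π/4 × (146 mm)² = 16740 mm^2
Rod-side annular area A_ann = π/4 × (146² − 90.2²) = 10350 mm^2
Net thrust = P_cap·A_cap − P_rod·A_ann = 3.834e5 N − 31160 N

F ≈ 3.52e5 N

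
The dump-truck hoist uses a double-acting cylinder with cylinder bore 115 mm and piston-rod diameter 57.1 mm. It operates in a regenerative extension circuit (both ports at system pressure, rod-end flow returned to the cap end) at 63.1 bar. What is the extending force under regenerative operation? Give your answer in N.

F ≈ 16200 N

With equal pressure on both faces, forces on the annular region cancel; the net push is pressure × rod cross-section.
Rod cross-section A_rod = π/4 × (57.1 mm)² = 2561 mm^2
F = P × A_rod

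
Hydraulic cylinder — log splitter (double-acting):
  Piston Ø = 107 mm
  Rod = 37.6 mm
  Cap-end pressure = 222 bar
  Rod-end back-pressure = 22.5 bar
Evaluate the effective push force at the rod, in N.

F ≈ 1.82e5 N

Cap-side area A_cap = π/4 × (107 mm)² = 8992 mm^2
Rod-side annular area A_ann = π/4 × (107² − 37.6²) = 7882 mm^2
Net thrust = P_cap·A_cap − P_rod·A_ann = 1.996e5 N − 17730 N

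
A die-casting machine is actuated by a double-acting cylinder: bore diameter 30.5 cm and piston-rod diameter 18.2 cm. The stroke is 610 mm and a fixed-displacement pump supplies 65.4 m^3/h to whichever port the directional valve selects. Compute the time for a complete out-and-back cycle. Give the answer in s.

Cap-side area A_cap = π/4 × (30.5 cm)² = 730.6 cm^2
Rod-side annular area A_ann = π/4 × (30.5² − 18.2²) = 470.5 cm^2
t_ext = A_cap·L/Q = 2.453 s
t_ret = A_ann·L/Q = 1.580 s
t_cycle = t_ext + t_ret

t ≈ 4.03 s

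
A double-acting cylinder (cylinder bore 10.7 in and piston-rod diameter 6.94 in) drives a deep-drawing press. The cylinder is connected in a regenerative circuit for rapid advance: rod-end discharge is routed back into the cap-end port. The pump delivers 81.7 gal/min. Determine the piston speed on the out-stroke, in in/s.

In regeneration the rod-end outflow joins the pump flow into the cap end, so the net volume the pump must supply per unit advance equals the rod cross-section area.
Rod cross-section A_rod = π/4 × (6.94 in)² = 37.83 in^2
v = Q_pump / A_rod

v ≈ 8.32 in/s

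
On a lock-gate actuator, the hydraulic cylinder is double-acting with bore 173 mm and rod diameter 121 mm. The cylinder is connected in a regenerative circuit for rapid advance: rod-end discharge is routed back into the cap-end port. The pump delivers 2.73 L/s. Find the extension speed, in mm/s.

In regeneration the rod-end outflow joins the pump flow into the cap end, so the net volume the pump must supply per unit advance equals the rod cross-section area.
Rod cross-section A_rod = π/4 × (121 mm)² = 11500 mm^2
v = Q_pump / A_rod

v ≈ 237 mm/s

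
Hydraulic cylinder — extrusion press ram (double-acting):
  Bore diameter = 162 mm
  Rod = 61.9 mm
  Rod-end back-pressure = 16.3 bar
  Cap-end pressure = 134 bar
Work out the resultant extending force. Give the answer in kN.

Cap-side area A_cap = π/4 × (162 mm)² = 20610 mm^2
Rod-side annular area A_ann = π/4 × (162² − 61.9²) = 17600 mm^2
Net thrust = P_cap·A_cap − P_rod·A_ann = 276.2 kN − 28.69 kN

F ≈ 248 kN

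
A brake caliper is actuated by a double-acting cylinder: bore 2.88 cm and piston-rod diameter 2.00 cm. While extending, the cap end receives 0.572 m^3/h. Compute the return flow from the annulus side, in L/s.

Q_out ≈ 0.0823 L/s

Cap-side area A_cap = π/4 × (2.88 cm)² = 6.514 cm^2
Rod-side annular area A_ann = π/4 × (2.88² − 2.00²) = 3.373 cm^2
Piston speed v = Q_in/A_cap; rod-end outflow Q_out = v × A_ann = Q_in × A_ann/A_cap.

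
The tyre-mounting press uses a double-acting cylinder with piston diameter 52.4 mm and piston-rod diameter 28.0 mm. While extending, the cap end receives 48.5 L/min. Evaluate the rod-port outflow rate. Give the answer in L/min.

Cap-side area A_cap = π/4 × (52.4 mm)² = 2157 mm^2
Rod-side annular area A_ann = π/4 × (52.4² − 28.0²) = 1541 mm^2
Piston speed v = Q_in/A_cap; rod-end outflow Q_out = v × A_ann = Q_in × A_ann/A_cap.

Q_out ≈ 34.7 L/min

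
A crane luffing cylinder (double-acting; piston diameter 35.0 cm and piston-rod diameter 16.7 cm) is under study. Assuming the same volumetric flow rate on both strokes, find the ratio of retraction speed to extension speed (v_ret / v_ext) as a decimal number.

Cap-side area A_cap = π/4 × (35.0 cm)² = 962.1 cm^2
Rod-side annular area A_ann = π/4 × (35.0² − 16.7²) = 743.1 cm^2
For equal Q, v ∝ 1/A, so v_ret/v_ext = A_cap/A_ann.

v_ret/v_ext ≈ 1.29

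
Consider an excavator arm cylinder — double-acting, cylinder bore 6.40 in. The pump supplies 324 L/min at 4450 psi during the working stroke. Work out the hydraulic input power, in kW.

Hydraulic power = P × Q

W ≈ 166 kW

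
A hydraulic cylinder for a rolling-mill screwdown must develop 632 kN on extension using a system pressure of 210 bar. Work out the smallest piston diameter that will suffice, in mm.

Extension force acts on the full piston face: F = P × (π/4)D².
D = √(4F / (πP)) = √(4 × 632 kN / (π × 210 bar))

D ≈ 196 mm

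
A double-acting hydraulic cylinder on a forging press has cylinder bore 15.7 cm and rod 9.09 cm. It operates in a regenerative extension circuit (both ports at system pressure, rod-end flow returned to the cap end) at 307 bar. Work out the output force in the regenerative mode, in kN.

With equal pressure on both faces, forces on the annular region cancel; the net push is pressure × rod cross-section.
Rod cross-section A_rod = π/4 × (9.09 cm)² = 64.90 cm^2
F = P × A_rod

F ≈ 199 kN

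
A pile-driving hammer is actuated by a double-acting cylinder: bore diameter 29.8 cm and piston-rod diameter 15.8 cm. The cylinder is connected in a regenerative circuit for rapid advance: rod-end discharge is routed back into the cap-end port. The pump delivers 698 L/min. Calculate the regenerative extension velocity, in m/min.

In regeneration the rod-end outflow joins the pump flow into the cap end, so the net volume the pump must supply per unit advance equals the rod cross-section area.
Rod cross-section A_rod = π/4 × (15.8 cm)² = 196.1 cm^2
v = Q_pump / A_rod

v ≈ 35.6 m/min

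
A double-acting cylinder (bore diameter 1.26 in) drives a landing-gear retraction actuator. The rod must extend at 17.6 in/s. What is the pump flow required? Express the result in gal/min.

Q ≈ 5.70 gal/min

Cap-side area A_cap = π/4 × (1.26 in)² = 1.247 in^2
Q = A × v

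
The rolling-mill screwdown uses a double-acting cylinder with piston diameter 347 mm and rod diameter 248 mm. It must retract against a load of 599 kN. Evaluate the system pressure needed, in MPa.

Rod-side annular area A_ann = π/4 × (347² − 248²) = 46260 mm^2
Retraction: pressure acts on the annular area.
P = F / A = 599 kN / A

P ≈ 12.9 MPa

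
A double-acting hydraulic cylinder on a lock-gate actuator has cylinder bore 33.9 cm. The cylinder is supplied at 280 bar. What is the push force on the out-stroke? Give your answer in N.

Cap-side area A_cap = π/4 × (33.9 cm)² = 902.6 cm^2
F = P × A_cap = 280 bar × A_cap

F ≈ 2.53e6 N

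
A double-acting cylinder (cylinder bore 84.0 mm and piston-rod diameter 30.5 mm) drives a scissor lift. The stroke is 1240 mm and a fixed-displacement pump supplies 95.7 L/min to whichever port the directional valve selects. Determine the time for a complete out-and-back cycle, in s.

t ≈ 8.05 s

Cap-side area A_cap = π/4 × (84.0 mm)² = 5542 mm^2
Rod-side annular area A_ann = π/4 × (84.0² − 30.5²) = 4811 mm^2
t_ext = A_cap·L/Q = 4.308 s
t_ret = A_ann·L/Q = 3.740 s
t_cycle = t_ext + t_ret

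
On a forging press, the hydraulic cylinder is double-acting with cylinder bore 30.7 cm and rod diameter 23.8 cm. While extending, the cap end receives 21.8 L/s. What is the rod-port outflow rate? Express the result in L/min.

Cap-side area A_cap = π/4 × (30.7 cm)² = 740.2 cm^2
Rod-side annular area A_ann = π/4 × (30.7² − 23.8²) = 295.3 cm^2
Piston speed v = Q_in/A_cap; rod-end outflow Q_out = v × A_ann = Q_in × A_ann/A_cap.

Q_out ≈ 522 L/min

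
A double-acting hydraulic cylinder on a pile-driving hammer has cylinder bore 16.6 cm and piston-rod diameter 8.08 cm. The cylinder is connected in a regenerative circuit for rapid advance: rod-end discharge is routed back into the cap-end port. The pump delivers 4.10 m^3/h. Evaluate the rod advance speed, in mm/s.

v ≈ 222 mm/s

In regeneration the rod-end outflow joins the pump flow into the cap end, so the net volume the pump must supply per unit advance equals the rod cross-section area.
Rod cross-section A_rod = π/4 × (8.08 cm)² = 51.28 cm^2
v = Q_pump / A_rod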